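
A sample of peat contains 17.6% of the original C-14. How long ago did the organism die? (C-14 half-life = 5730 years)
Age = t½ × log₂(1/ratio) = 14360 years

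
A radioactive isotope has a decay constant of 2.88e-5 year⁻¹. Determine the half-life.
t½ = ln(2)/λ = 24070 years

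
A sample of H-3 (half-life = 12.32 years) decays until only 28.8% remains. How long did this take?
t = t½ × log₂(N₀/N) = 22.12 years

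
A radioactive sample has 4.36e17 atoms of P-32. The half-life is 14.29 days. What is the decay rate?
A = λN = 2.115e16 decays/day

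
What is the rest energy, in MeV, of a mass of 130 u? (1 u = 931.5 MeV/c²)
E = mc² = 1.211e5 MeV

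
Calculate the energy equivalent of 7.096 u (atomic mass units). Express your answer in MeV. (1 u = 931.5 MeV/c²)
E = mc² = 6610 MeV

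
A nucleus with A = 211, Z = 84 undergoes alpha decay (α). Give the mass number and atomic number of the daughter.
Daughter: A = 207, Z = 82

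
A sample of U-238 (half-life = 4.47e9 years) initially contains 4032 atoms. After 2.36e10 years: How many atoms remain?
N = N₀(1/2)^(t/t½) = 103.8 atoms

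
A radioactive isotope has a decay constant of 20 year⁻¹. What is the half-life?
t½ = ln(2)/λ = 0.03466 years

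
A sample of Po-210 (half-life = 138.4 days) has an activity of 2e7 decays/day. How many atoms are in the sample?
N = A/λ = 3.993e9 atoms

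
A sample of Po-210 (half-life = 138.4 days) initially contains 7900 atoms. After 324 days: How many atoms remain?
N = N₀(1/2)^(t/t½) = 1559 atoms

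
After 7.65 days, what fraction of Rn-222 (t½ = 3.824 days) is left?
N/N₀ = (1/2)^(t/t½) = 0.2499 = 25%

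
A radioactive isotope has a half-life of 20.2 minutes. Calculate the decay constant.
λ = ln(2)/t½ = 0.03431 minute⁻¹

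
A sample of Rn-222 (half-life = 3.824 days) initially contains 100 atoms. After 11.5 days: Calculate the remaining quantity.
N = N₀(1/2)^(t/t½) = 12.44 atoms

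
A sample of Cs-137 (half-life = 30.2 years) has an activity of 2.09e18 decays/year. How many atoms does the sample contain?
N = A/λ = 9.106e19 atoms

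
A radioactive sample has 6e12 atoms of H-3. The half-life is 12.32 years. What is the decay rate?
A = λN = 3.376e11 decays/year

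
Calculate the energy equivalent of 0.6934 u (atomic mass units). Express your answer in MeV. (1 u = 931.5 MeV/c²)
E = mc² = 645.9 MeV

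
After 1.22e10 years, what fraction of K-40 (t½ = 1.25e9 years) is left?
N/N₀ = (1/2)^(t/t½) = 0.001153 = 0.115%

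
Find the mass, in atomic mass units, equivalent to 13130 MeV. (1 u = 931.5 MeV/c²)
m = E/c² = 14.1 u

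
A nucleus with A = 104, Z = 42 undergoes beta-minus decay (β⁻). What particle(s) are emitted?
β⁻: electron (e⁻) + antineutrino (ν̄ₑ)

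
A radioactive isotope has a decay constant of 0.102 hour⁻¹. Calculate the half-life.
t½ = ln(2)/λ = 6.796 hours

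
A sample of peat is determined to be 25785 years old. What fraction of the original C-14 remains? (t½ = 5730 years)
N/N₀ = (1/2)^(t/t½) = 0.04419 = 4.42%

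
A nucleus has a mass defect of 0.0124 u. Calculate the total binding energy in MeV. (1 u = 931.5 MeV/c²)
B.E. = Δm × 931.5 = 11.55 MeV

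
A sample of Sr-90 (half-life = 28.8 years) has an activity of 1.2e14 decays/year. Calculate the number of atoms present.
N = A/λ = 4.986e15 atoms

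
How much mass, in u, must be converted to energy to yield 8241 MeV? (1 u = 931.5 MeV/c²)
m = E/c² = 8.847 u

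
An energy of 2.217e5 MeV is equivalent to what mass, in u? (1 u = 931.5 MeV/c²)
m = E/c² = 238 u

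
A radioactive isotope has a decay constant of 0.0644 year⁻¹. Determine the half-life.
t½ = ln(2)/λ = 10.76 years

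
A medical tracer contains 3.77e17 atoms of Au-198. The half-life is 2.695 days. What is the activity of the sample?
A = λN = 9.696e16 decays/day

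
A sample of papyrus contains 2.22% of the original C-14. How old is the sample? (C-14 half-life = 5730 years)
Age = t½ × log₂(1/ratio) = 31480 years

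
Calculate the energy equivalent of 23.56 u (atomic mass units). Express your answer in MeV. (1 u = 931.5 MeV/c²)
E = mc² = 21950 MeV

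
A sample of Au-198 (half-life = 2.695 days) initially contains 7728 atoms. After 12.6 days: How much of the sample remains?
N = N₀(1/2)^(t/t½) = 302.5 atoms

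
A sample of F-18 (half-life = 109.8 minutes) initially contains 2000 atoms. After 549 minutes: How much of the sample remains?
N = N₀(1/2)^(t/t½) = 62.5 atoms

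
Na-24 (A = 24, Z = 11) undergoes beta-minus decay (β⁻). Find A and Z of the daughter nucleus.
Daughter: A = 24, Z = 12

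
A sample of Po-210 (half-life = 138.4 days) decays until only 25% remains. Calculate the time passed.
t = t½ × log₂(N₀/N) = 276.8 days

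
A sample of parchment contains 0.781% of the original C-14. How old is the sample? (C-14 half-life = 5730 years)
Age = t½ × log₂(1/ratio) = 40110 years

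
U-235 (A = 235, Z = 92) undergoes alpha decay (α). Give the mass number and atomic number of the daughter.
Daughter: A = 231, Z = 90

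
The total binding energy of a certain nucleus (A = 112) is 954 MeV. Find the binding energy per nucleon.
B.E./A = 954/112 = 8.518 MeV/nucleon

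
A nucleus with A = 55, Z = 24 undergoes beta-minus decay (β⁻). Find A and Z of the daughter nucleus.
Daughter: A = 55, Z = 25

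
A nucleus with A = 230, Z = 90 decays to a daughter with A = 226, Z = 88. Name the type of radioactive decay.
ΔA = -4, ΔZ = -2 ⇒ alpha decay (α)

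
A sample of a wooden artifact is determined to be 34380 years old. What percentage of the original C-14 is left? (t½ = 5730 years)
N/N₀ = (1/2)^(t/t½) = 0.01562 = 1.56%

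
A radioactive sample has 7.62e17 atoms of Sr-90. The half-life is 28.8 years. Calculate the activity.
A = λN = 1.834e16 decays/year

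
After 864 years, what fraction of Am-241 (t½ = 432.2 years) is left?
N/N₀ = (1/2)^(t/t½) = 0.2502 = 25%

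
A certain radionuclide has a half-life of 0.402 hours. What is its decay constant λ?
λ = ln(2)/t½ = 1.724 hour⁻¹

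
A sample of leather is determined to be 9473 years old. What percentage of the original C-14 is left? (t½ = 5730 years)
N/N₀ = (1/2)^(t/t½) = 0.3179 = 31.8%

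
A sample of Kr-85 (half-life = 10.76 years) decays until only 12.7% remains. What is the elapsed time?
t = t½ × log₂(N₀/N) = 32.03 years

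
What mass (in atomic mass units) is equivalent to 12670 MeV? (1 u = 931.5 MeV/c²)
m = E/c² = 13.6 u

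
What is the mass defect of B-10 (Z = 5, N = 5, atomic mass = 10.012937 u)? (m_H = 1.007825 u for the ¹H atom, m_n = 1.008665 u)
Δm = Z·m_H + N·m_n − M = 0.06951 u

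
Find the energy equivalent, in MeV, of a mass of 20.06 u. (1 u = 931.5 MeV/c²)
E = mc² = 18690 MeV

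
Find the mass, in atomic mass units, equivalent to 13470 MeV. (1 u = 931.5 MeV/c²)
m = E/c² = 14.46 u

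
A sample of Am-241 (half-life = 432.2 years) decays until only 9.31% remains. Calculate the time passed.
t = t½ × log₂(N₀/N) = 1480 years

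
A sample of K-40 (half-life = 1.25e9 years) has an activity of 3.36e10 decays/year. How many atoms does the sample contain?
N = A/λ = 6.059e19 atoms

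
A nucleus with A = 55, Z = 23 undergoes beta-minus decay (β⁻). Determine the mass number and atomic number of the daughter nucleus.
Daughter: A = 55, Z = 24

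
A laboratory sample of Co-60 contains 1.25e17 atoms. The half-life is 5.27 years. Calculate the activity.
A = λN = 1.644e16 decays/year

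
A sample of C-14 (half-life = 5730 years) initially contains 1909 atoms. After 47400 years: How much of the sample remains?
N = N₀(1/2)^(t/t½) = 6.175 atoms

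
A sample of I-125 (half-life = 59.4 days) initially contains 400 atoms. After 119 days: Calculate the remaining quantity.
N = N₀(1/2)^(t/t½) = 99.77 atoms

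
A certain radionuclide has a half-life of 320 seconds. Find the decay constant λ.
λ = ln(2)/t½ = 0.002166 second⁻¹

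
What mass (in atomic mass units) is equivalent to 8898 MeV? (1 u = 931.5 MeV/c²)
m = E/c² = 9.552 u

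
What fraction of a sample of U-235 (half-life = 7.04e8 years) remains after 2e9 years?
N/N₀ = (1/2)^(t/t½) = 0.1396 = 14%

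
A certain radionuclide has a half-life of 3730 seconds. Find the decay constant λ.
λ = ln(2)/t½ = 1.858e-4 second⁻¹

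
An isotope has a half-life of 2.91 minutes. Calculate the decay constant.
λ = ln(2)/t½ = 0.2382 minute⁻¹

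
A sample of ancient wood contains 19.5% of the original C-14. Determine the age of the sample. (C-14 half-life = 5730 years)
Age = t½ × log₂(1/ratio) = 13510 years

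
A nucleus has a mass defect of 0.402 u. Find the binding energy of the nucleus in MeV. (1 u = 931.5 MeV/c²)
B.E. = Δm × 931.5 = 374.5 MeV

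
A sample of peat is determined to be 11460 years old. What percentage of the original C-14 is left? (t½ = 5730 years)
N/N₀ = (1/2)^(t/t½) = 0.25 = 25%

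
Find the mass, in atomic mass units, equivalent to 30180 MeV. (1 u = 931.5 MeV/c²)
m = E/c² = 32.4 u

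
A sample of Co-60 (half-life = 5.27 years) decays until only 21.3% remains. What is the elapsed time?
t = t½ × log₂(N₀/N) = 11.76 years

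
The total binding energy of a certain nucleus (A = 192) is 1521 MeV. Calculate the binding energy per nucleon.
B.E./A = 1521/192 = 7.922 MeV/nucleon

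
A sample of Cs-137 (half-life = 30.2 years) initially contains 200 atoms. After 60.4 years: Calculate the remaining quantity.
N = N₀(1/2)^(t/t½) = 50 atoms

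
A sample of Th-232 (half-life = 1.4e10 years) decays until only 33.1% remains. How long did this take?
t = t½ × log₂(N₀/N) = 2.233e10 years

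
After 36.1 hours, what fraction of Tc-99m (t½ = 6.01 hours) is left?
N/N₀ = (1/2)^(t/t½) = 0.01555 = 1.56%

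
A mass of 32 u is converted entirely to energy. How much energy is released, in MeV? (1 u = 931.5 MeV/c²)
E = mc² = 29810 MeV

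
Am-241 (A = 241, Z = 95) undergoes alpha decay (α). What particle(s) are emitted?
α particle = ⁴₂He (2 protons + 2 neutrons)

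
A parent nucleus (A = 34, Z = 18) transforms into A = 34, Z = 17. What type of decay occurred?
ΔA = 0, ΔZ = -1 ⇒ beta-plus decay (β⁺) or electron capture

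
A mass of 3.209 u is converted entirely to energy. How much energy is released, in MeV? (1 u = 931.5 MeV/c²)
E = mc² = 2989 MeV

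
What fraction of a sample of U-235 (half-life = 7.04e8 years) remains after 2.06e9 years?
N/N₀ = (1/2)^(t/t½) = 0.1316 = 13.2%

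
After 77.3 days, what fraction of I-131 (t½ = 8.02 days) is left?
N/N₀ = (1/2)^(t/t½) = 0.001255 = 0.125%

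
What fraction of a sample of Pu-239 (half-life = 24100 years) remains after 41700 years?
N/N₀ = (1/2)^(t/t½) = 0.3014 = 30.1%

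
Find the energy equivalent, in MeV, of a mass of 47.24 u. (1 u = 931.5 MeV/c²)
E = mc² = 44000 MeV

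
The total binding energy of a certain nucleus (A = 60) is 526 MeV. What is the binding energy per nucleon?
B.E./A = 526/60 = 8.767 MeV/nucleon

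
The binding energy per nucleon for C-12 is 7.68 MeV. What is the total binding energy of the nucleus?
B.E. = 7.68 × 12 = 92.16 MeV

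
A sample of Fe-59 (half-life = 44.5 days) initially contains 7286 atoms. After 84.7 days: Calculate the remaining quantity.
N = N₀(1/2)^(t/t½) = 1948 atoms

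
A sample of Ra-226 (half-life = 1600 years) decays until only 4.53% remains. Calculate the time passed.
t = t½ × log₂(N₀/N) = 7143 years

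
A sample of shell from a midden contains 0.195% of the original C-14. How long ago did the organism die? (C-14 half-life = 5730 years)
Age = t½ × log₂(1/ratio) = 51580 years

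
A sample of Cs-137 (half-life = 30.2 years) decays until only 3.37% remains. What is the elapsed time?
t = t½ × log₂(N₀/N) = 147.7 years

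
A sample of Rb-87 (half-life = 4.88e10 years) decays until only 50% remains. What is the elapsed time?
t = t½ × log₂(N₀/N) = 4.88e10 years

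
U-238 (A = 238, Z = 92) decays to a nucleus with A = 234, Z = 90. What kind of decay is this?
ΔA = -4, ΔZ = -2 ⇒ alpha decay (α)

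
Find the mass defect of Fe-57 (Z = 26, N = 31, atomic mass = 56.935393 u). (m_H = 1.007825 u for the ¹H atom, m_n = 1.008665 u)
Δm = Z·m_H + N·m_n − M = 0.5367 u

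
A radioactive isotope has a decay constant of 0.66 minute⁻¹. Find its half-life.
t½ = ln(2)/λ = 1.05 minutes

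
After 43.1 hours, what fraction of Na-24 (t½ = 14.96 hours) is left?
N/N₀ = (1/2)^(t/t½) = 0.1357 = 13.6%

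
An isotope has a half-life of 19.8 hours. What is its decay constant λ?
λ = ln(2)/t½ = 0.03501 hour⁻¹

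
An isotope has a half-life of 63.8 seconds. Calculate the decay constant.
λ = ln(2)/t½ = 0.01086 second⁻¹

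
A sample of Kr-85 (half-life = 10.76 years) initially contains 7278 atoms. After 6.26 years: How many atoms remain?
N = N₀(1/2)^(t/t½) = 4863 atoms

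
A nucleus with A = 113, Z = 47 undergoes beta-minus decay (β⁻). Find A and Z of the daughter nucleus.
Daughter: A = 113, Z = 48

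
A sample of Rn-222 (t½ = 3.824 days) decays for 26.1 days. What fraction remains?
N/N₀ = (1/2)^(t/t½) = 0.008818 = 0.882%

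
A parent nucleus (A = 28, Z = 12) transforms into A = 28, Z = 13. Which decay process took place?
ΔA = 0, ΔZ = +1 ⇒ beta-minus decay (β⁻)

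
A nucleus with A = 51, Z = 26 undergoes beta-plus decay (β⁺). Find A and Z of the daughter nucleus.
Daughter: A = 51, Z = 25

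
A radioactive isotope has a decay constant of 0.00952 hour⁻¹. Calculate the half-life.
t½ = ln(2)/λ = 72.81 hours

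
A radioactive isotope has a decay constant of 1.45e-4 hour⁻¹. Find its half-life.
t½ = ln(2)/λ = 4780 hours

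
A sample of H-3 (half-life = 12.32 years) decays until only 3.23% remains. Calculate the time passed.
t = t½ × log₂(N₀/N) = 61.01 years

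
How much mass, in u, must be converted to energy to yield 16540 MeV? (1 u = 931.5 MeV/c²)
m = E/c² = 17.76 u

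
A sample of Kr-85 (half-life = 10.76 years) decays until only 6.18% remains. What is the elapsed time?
t = t½ × log₂(N₀/N) = 43.21 years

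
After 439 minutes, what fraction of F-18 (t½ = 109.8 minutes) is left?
N/N₀ = (1/2)^(t/t½) = 0.06258 = 6.26%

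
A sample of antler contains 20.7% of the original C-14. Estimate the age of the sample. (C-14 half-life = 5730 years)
Age = t½ × log₂(1/ratio) = 13020 years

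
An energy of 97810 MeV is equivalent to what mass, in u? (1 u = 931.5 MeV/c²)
m = E/c² = 105 u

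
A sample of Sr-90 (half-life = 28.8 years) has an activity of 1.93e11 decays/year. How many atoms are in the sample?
N = A/λ = 8.019e12 atoms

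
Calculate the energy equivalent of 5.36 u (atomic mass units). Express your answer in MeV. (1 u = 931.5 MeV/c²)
E = mc² = 4993 MeV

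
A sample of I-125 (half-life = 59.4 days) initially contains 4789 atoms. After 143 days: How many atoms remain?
N = N₀(1/2)^(t/t½) = 902.7 atoms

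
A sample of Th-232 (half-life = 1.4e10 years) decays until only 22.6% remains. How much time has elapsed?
t = t½ × log₂(N₀/N) = 3.004e10 years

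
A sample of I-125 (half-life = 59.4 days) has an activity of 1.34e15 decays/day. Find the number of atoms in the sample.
N = A/λ = 1.148e17 atoms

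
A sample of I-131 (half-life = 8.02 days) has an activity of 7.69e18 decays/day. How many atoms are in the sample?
N = A/λ = 8.898e19 atoms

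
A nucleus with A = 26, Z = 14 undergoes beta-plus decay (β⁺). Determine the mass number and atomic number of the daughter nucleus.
Daughter: A = 26, Z = 13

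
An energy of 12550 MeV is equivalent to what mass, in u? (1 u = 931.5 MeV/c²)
m = E/c² = 13.47 u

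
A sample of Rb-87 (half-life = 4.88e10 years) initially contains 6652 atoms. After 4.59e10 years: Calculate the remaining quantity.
N = N₀(1/2)^(t/t½) = 3466 atoms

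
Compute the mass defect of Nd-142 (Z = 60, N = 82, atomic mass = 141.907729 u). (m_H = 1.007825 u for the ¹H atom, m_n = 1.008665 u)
Δm = Z·m_H + N·m_n − M = 1.272 u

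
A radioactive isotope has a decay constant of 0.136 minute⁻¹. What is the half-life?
t½ = ln(2)/λ = 5.097 minutes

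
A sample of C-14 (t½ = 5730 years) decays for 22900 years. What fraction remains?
N/N₀ = (1/2)^(t/t½) = 0.06265 = 6.27%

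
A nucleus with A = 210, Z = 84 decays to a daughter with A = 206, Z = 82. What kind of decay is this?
ΔA = -4, ΔZ = -2 ⇒ alpha decay (α)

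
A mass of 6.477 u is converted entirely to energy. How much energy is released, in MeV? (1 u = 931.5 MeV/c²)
E = mc² = 6033 MeV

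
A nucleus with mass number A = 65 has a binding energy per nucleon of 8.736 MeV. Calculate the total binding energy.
B.E. = 8.736 × 65 = 567.8 MeV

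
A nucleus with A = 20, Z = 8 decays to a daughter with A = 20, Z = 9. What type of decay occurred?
ΔA = 0, ΔZ = +1 ⇒ beta-minus decay (β⁻)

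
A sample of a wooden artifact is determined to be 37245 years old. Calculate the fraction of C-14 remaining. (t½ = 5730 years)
N/N₀ = (1/2)^(t/t½) = 0.01105 = 1.1%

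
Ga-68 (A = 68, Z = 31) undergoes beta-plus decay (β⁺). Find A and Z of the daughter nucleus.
Daughter: A = 68, Z = 30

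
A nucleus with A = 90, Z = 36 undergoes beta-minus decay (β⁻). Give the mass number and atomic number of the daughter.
Daughter: A = 90, Z = 37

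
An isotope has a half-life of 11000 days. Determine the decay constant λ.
λ = ln(2)/t½ = 6.301e-5 day⁻¹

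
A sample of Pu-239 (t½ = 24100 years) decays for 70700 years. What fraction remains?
N/N₀ = (1/2)^(t/t½) = 0.1309 = 13.1%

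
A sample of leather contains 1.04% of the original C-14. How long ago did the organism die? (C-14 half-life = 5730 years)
Age = t½ × log₂(1/ratio) = 37750 years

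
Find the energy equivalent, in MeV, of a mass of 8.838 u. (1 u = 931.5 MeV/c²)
E = mc² = 8233 MeV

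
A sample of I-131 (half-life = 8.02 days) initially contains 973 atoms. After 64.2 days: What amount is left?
N = N₀(1/2)^(t/t½) = 3.788 atoms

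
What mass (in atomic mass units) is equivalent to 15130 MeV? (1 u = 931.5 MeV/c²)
m = E/c² = 16.24 u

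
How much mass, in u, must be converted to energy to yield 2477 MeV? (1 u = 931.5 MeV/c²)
m = E/c² = 2.659 u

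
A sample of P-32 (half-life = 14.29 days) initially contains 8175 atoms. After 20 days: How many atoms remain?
N = N₀(1/2)^(t/t½) = 3099 atoms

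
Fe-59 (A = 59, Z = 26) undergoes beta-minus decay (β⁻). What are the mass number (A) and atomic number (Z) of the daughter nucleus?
Daughter: A = 59, Z = 27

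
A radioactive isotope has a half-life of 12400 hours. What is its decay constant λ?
λ = ln(2)/t½ = 5.59e-5 hour⁻¹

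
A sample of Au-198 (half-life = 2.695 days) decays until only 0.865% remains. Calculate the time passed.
t = t½ × log₂(N₀/N) = 18.47 days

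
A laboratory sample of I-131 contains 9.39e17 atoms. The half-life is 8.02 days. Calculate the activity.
A = λN = 8.116e16 decays/day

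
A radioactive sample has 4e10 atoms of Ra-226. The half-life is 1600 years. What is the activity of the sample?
A = λN = 1.733e7 decays/year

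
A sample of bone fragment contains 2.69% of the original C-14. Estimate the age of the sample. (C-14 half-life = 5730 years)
Age = t½ × log₂(1/ratio) = 29890 years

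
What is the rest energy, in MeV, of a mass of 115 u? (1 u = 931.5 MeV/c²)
E = mc² = 1.071e5 MeV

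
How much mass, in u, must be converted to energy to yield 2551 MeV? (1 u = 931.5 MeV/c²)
m = E/c² = 2.739 u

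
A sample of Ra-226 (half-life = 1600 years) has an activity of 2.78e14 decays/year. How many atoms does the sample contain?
N = A/λ = 6.417e17 atoms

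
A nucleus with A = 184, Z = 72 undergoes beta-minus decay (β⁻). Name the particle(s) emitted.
β⁻: electron (e⁻) + antineutrino (ν̄ₑ)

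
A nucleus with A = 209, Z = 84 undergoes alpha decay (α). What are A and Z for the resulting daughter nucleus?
Daughter: A = 205, Z = 82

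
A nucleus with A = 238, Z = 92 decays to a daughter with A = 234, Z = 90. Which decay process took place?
ΔA = -4, ΔZ = -2 ⇒ alpha decay (α)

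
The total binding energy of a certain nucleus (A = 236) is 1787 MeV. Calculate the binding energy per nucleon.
B.E./A = 1787/236 = 7.572 MeV/nucleon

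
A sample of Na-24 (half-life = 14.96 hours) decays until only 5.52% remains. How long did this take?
t = t½ × log₂(N₀/N) = 62.52 hours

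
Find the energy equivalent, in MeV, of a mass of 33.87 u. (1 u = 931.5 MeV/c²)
E = mc² = 31550 MeV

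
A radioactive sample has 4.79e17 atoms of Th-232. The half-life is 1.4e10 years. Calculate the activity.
A = λN = 2.372e7 decays/year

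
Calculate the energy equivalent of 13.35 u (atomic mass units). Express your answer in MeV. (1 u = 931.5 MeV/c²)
E = mc² = 12440 MeV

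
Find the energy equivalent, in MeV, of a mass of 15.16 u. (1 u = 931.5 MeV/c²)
E = mc² = 14120 MeV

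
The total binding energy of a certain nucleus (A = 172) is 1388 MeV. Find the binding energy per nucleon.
B.E./A = 1388/172 = 8.07 MeV/nucleon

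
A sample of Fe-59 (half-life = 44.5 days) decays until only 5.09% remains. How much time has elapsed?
t = t½ × log₂(N₀/N) = 191.2 days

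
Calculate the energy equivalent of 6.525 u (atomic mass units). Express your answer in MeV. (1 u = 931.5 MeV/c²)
E = mc² = 6078 MeV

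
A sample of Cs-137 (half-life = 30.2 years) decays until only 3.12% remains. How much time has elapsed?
t = t½ × log₂(N₀/N) = 151.1 years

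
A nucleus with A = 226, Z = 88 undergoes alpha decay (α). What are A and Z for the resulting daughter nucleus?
Daughter: A = 222, Z = 86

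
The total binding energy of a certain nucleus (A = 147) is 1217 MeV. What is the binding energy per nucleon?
B.E./A = 1217/147 = 8.279 MeV/nucleon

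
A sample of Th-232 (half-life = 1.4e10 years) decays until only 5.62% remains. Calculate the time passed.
t = t½ × log₂(N₀/N) = 5.815e10 years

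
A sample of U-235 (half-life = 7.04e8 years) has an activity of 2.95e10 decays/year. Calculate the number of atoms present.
N = A/λ = 2.996e19 atoms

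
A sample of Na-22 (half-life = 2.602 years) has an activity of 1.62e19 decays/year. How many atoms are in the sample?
N = A/λ = 6.081e19 atoms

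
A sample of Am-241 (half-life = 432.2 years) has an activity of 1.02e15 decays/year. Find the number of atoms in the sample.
N = A/λ = 6.36e17 atoms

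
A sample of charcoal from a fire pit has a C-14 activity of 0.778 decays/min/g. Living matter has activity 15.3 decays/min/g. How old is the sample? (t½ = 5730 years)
Age = t½ × log₂(A₀/A) = 24630 years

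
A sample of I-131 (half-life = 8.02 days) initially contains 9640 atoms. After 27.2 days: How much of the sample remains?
N = N₀(1/2)^(t/t½) = 918.6 atoms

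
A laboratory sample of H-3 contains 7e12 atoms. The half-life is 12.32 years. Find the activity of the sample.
A = λN = 3.938e11 decays/year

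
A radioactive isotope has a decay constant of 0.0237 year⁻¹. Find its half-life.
t½ = ln(2)/λ = 29.25 years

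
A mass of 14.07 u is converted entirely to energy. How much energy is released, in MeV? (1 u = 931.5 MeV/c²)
E = mc² = 13110 MeV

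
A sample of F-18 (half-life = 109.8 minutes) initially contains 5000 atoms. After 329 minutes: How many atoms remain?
N = N₀(1/2)^(t/t½) = 626.6 atoms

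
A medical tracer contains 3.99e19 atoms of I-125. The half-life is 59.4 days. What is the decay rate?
A = λN = 4.656e17 decays/day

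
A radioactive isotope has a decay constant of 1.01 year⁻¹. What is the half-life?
t½ = ln(2)/λ = 0.6863 years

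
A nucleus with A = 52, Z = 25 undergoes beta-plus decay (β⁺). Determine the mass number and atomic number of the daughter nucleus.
Daughter: A = 52, Z = 24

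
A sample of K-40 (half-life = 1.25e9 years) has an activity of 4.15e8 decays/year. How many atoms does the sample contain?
N = A/λ = 7.484e17 atoms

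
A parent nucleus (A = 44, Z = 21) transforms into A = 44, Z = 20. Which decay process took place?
ΔA = 0, ΔZ = -1 ⇒ beta-plus decay (β⁺) or electron capture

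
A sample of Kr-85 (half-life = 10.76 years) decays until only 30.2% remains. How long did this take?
t = t½ × log₂(N₀/N) = 18.59 years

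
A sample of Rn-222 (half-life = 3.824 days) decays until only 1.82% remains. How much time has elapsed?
t = t½ × log₂(N₀/N) = 22.1 days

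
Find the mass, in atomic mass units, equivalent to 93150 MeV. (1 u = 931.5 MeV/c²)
m = E/c² = 100 u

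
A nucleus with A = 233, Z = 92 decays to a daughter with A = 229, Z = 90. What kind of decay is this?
ΔA = -4, ΔZ = -2 ⇒ alpha decay (α)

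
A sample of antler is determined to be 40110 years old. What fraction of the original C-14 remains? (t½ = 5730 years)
N/N₀ = (1/2)^(t/t½) = 0.007812 = 0.781%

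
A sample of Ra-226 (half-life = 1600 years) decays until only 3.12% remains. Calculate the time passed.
t = t½ × log₂(N₀/N) = 8004 years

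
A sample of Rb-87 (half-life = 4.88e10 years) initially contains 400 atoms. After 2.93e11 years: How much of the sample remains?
N = N₀(1/2)^(t/t½) = 6.232 atoms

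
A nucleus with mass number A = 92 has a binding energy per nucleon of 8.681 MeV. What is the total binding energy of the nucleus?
B.E. = 8.681 × 92 = 798.7 MeV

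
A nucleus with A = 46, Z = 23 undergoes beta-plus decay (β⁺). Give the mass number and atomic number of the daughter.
Daughter: A = 46, Z = 22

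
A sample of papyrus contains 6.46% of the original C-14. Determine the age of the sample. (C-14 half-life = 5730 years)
Age = t½ × log₂(1/ratio) = 22650 years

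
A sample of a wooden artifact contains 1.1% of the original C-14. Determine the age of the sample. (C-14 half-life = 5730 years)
Age = t½ × log₂(1/ratio) = 37280 years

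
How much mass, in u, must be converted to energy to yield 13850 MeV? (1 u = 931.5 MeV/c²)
m = E/c² = 14.87 u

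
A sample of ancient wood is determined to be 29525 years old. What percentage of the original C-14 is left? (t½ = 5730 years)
N/N₀ = (1/2)^(t/t½) = 0.02811 = 2.81%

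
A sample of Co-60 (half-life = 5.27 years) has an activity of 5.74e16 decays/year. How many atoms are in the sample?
N = A/λ = 4.364e17 atoms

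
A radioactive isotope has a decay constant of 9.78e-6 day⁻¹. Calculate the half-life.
t½ = ln(2)/λ = 70870 days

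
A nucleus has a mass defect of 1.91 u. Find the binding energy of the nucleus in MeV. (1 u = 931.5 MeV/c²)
B.E. = Δm × 931.5 = 1779 MeV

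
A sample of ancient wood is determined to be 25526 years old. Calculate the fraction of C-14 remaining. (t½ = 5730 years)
N/N₀ = (1/2)^(t/t½) = 0.0456 = 4.56%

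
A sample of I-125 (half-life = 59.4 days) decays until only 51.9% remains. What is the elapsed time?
t = t½ × log₂(N₀/N) = 56.2 days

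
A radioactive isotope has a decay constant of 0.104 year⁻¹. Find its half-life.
t½ = ln(2)/λ = 6.665 years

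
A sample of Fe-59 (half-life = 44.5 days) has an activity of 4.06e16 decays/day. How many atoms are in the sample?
N = A/λ = 2.607e18 atoms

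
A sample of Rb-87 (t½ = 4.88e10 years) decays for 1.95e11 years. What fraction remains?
N/N₀ = (1/2)^(t/t½) = 0.06268 = 6.27%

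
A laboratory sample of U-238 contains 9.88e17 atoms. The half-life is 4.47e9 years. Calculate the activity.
A = λN = 1.532e8 decays/year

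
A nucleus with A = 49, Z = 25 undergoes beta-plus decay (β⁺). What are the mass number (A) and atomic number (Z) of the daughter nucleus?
Daughter: A = 49, Z = 24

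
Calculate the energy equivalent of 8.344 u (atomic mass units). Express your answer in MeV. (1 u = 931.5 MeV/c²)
E = mc² = 7772 MeV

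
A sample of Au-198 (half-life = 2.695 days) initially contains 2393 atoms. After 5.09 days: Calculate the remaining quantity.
N = N₀(1/2)^(t/t½) = 646.2 atoms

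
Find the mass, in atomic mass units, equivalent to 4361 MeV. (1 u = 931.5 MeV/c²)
m = E/c² = 4.682 u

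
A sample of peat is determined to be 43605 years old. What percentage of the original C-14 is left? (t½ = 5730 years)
N/N₀ = (1/2)^(t/t½) = 0.005119 = 0.512%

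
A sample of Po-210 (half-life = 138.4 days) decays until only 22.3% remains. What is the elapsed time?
t = t½ × log₂(N₀/N) = 299.6 days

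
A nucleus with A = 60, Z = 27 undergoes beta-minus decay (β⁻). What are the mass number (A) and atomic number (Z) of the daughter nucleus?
Daughter: A = 60, Z = 28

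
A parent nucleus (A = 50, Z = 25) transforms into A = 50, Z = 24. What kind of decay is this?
ΔA = 0, ΔZ = -1 ⇒ beta-plus decay (β⁺) or electron capture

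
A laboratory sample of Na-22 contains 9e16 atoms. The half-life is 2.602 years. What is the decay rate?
A = λN = 2.398e16 decays/year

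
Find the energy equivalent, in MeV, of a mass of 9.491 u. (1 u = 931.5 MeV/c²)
E = mc² = 8841 MeV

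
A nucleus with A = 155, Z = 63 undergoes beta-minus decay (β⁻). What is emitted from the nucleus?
β⁻: electron (e⁻) + antineutrino (ν̄ₑ)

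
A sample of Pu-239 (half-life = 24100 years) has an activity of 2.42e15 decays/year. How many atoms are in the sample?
N = A/λ = 8.414e19 atoms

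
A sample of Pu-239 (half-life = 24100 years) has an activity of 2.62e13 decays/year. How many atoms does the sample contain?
N = A/λ = 9.109e17 atoms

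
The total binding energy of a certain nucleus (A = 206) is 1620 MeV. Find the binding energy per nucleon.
B.E./A = 1620/206 = 7.864 MeV/nucleon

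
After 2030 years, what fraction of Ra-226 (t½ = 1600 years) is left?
N/N₀ = (1/2)^(t/t½) = 0.415 = 41.5%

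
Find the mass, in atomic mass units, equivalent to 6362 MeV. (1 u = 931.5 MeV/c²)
m = E/c² = 6.83 u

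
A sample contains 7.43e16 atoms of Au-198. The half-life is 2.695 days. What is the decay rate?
A = λN = 1.911e16 decays/day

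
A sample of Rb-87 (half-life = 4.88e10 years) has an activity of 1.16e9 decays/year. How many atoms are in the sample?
N = A/λ = 8.167e19 atoms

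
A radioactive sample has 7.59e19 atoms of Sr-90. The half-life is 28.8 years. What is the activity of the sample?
A = λN = 1.827e18 decays/year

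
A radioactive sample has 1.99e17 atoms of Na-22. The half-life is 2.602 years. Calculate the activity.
A = λN = 5.301e16 decays/year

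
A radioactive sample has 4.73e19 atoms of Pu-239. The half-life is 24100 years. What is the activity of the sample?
A = λN = 1.36e15 decays/year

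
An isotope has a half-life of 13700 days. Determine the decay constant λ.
λ = ln(2)/t½ = 5.059e-5 day⁻¹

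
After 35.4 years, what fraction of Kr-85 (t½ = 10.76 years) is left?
N/N₀ = (1/2)^(t/t½) = 0.1022 = 10.2%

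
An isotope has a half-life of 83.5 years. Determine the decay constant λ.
λ = ln(2)/t½ = 0.008301 year⁻¹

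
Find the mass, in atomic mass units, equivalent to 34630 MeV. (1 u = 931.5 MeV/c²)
m = E/c² = 37.18 u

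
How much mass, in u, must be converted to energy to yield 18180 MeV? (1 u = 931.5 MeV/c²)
m = E/c² = 19.52 u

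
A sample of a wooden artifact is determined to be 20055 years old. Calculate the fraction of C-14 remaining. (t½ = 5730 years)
N/N₀ = (1/2)^(t/t½) = 0.08839 = 8.84%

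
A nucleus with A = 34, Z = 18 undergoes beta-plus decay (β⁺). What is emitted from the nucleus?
β⁺: positron (e⁺) + neutrino (νₑ)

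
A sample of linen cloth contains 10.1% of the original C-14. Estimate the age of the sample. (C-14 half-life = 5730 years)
Age = t½ × log₂(1/ratio) = 18950 years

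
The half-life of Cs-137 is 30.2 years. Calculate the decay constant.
λ = ln(2)/t½ = 0.02295 year⁻¹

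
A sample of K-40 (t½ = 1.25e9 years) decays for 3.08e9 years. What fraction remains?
N/N₀ = (1/2)^(t/t½) = 0.1812 = 18.1%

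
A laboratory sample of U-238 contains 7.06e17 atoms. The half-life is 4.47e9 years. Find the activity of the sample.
A = λN = 1.095e8 decays/year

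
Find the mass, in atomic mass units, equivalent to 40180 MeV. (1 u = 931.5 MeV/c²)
m = E/c² = 43.13 u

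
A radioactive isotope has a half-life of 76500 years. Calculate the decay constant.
λ = ln(2)/t½ = 9.061e-6 year⁻¹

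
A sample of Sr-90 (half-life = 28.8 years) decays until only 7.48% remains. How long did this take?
t = t½ × log₂(N₀/N) = 107.7 years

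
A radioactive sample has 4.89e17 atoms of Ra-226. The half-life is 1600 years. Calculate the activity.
A = λN = 2.118e14 decays/year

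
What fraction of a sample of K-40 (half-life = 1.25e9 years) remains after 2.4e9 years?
N/N₀ = (1/2)^(t/t½) = 0.2643 = 26.4%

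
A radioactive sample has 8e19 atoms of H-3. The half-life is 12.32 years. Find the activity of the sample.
A = λN = 4.501e18 decays/year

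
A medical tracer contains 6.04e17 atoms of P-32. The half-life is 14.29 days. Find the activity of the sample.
A = λN = 2.93e16 decays/day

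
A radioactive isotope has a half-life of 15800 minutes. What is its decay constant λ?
λ = ln(2)/t½ = 4.387e-5 minute⁻¹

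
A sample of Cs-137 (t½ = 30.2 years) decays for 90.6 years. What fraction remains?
N/N₀ = (1/2)^(t/t½) = 0.125 = 12.5%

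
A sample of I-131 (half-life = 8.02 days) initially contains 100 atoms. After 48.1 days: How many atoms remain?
N = N₀(1/2)^(t/t½) = 1.565 atoms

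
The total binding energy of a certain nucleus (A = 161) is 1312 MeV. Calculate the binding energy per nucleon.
B.E./A = 1312/161 = 8.149 MeV/nucleon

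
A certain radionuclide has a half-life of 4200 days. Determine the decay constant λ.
λ = ln(2)/t½ = 1.65e-4 day⁻¹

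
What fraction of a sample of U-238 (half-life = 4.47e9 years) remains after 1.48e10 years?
N/N₀ = (1/2)^(t/t½) = 0.1008 = 10.1%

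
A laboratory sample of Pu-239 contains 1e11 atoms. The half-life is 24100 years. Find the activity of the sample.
A = λN = 2.876e6 decays/year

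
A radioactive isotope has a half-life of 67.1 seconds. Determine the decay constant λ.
λ = ln(2)/t½ = 0.01033 second⁻¹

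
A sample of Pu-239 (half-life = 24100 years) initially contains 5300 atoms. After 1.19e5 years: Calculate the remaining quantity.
N = N₀(1/2)^(t/t½) = 172.9 atoms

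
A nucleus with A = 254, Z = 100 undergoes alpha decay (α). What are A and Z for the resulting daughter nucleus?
Daughter: A = 250, Z = 98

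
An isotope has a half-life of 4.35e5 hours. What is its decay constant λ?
λ = ln(2)/t½ = 1.593e-6 hour⁻¹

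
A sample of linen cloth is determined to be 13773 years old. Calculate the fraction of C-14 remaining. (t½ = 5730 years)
N/N₀ = (1/2)^(t/t½) = 0.189 = 18.9%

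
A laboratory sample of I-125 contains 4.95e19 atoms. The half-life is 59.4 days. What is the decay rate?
A = λN = 5.776e17 decays/day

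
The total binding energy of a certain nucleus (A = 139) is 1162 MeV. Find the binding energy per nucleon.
B.E./A = 1162/139 = 8.36 MeV/nucleon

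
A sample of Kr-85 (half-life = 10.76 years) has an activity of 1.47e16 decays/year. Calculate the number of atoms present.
N = A/λ = 2.282e17 atoms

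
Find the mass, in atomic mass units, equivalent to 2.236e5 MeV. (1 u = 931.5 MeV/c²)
m = E/c² = 240 u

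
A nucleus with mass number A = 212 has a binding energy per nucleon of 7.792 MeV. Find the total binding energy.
B.E. = 7.792 × 212 = 1652 MeV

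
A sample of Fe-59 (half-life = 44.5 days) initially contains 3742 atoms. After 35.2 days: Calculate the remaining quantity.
N = N₀(1/2)^(t/t½) = 2163 atoms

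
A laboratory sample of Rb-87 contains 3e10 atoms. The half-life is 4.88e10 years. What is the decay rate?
A = λN = 0.4261 decays/year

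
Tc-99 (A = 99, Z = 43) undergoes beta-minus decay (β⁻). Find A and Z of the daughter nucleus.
Daughter: A = 99, Z = 44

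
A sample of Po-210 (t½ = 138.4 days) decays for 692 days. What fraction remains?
N/N₀ = (1/2)^(t/t½) = 0.03125 = 3.12%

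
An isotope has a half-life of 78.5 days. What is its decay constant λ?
λ = ln(2)/t½ = 0.00883 day⁻¹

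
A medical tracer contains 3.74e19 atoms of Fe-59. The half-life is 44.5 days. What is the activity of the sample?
A = λN = 5.826e17 decays/day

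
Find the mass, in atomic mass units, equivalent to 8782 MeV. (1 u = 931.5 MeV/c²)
m = E/c² = 9.428 u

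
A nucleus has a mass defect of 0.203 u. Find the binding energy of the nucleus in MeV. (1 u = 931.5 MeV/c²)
B.E. = Δm × 931.5 = 189.1 MeV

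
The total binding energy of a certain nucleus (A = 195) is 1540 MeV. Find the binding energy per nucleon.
B.E./A = 1540/195 = 7.897 MeV/nucleon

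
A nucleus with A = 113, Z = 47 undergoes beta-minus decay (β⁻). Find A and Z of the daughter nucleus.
Daughter: A = 113, Z = 48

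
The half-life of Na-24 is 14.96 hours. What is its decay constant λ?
λ = ln(2)/t½ = 0.04633 hour⁻¹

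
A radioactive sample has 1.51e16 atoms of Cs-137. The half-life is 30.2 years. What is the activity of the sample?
A = λN = 3.466e14 decays/year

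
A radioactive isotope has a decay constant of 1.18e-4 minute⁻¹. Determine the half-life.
t½ = ln(2)/λ = 5874 minutes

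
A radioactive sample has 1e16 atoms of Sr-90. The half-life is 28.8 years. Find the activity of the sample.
A = λN = 2.407e14 decays/year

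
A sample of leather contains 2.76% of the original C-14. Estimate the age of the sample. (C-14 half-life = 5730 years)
Age = t½ × log₂(1/ratio) = 29680 years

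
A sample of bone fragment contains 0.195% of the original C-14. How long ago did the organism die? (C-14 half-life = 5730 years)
Age = t½ × log₂(1/ratio) = 51580 years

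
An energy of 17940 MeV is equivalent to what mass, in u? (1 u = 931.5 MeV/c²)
m = E/c² = 19.26 u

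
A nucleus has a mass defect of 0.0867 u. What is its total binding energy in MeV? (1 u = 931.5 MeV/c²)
B.E. = Δm × 931.5 = 80.76 MeV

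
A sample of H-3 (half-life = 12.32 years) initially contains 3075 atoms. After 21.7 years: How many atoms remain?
N = N₀(1/2)^(t/t½) = 907 atoms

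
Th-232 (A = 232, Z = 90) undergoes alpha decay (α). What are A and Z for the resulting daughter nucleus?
Daughter: A = 228, Z = 88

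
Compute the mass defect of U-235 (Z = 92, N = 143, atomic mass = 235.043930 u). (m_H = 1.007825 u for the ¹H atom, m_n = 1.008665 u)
Δm = Z·m_H + N·m_n − M = 1.915 u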